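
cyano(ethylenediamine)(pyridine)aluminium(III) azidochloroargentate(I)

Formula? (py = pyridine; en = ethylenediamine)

Cation [Al…]: ligand charges -1, Al(III) ⇒ ion charge 2+.
Anion [Ag…]: ligand charges -2, Ag(I) ⇒ ion charge 1−.
One 2+ cation requires 2 of the 1− anion.

[Al(CN)(en)(py)][AgCl(N3)]2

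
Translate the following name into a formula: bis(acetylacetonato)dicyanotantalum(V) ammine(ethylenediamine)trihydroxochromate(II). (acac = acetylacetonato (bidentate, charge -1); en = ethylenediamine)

[Ta(acac)2(CN)2][Cr(en)(NH3)(OH)3]

Cation [Ta…]: ligand charges -4, Ta(V) ⇒ ion charge 1+.
Anion [Cr…]: ligand charges -3, Cr(II) ⇒ ion charge 1−.
One 1+ cation balances one 1− anion.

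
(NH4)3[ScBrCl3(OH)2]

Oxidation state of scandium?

+3

3 ammonium outside the brackets (+1 each) → the complex ion is 3−.
Ligand charges: 2×OH = -2; 1×Br = -1; 3×Cl = -3; sum -6.
Sc + (-6) = 3− ⇒ Sc is +3.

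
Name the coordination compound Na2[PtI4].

sodium tetraiodoplatinate(II)

The 2 sodium counter-ions carry a total charge of +2, so each complex ion is 2−.
Ligand charges: 4×iodo (-1 each); total -4. So Pt + (-4) = 2−, giving Pt = +2.
The complex ion is anionic, so platinum takes the -ate form platinate(II).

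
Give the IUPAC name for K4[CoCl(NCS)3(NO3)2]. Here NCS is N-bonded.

potassium chlorotriisothiocyanatodinitratocobaltate(II)

The 4 potassium counter-ions carry a total charge of +4, so each complex ion is 4−.
Ligand charges: 3×isothiocyanato (-1 each), 2×nitrato (-1 each), 1×chloro (-1 each); total -6. So Co + (-6) = 4−, giving Co = +2.
Ligands are named alphabetically: chloro before isothiocyanato before nitrato.
The complex ion is anionic, so cobalt takes the -ate form cobaltate(II).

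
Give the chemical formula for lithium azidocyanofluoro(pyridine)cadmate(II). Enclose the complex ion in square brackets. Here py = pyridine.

Li[Cd(CN)F(N3)(py)]

Ligands: 1 azido (N3, -1), 1 cyano (CN, -1), 1 pyridine (py, neutral), 1 fluoro (F, -1). Ligand charge sum = -3.
With Cd in oxidation state +2, the complex ion is [Cd...]^1−.
Charge balance with lithium (+1) requires 1 complex ion per 1 lithium.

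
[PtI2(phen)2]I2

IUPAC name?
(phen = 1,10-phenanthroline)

The 2 iodide counter-ions carry a total charge of -2, so each complex ion is 2+.
Ligand charges: 2×iodo (-1 each), 2×1,10-phenanthroline (neutral); total -2. So Pt + (-2) = 2+, giving Pt = +4.
Ligands are named alphabetically: iodo before phenanthroline.

diiodobis(1,10-phenanthroline)platinum(IV) iodide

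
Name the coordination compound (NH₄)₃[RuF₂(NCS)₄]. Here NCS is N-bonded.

ammonium difluorotetraisothiocyanatoruthenate(III)

The 3 ammonium counter-ions carry a total charge of +3, so each complex ion is 3−.
Ligand charges: 4×isothiocyanato (-1 each), 2×fluoro (-1 each); total -6. So Ru + (-6) = 3−, giving Ru = +3.
Ligands are named alphabetically: fluoro before isothiocyanato.
The complex ion is anionic, so ruthenium takes the -ate form ruthenate(III).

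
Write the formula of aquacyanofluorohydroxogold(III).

Ligands: 1 cyano (CN, -1), 1 hydroxo (OH, -1), 1 aqua (H2O, neutral), 1 fluoro (F, -1). Ligand charge sum = -3.
With Au in oxidation state +3, the complex ion is [Au...].

[Au(CN)F(H2O)(OH)]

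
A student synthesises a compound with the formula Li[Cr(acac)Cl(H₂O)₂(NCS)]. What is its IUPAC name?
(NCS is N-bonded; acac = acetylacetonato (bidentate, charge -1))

lithium (acetylacetonato)diaquachloroisothiocyanatochromate(II)

The 1 lithium counter-ion carries a total charge of +1, so each complex ion is 1−.
Ligand charges: 2×aqua (neutral), 1×isothiocyanato (-1 each), 1×acetylacetonato (-1 each), 1×chloro (-1 each); total -3. So Cr + (-3) = 1−, giving Cr = +2.
Ligands are named alphabetically: acetylacetonato before aqua before chloro before isothiocyanato.
The complex ion is anionic, so chromium takes the -ate form chromate(II).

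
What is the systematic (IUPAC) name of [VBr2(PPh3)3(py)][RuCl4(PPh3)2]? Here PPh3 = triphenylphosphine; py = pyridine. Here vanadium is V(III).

dibromo(pyridine)tris(triphenylphosphine)vanadium(III) tetrachlorobis(triphenylphosphine)ruthenate(III)

Both ions are complex: the cation is named first with the plain metal name, the anion second with the -ate form; each ion's ligands are alphabetised independently.
V is given as +3; the cation's ligand charges sum to -2, so the complex cation is 1+.
A 1:1 salt means the anion carries the equal and opposite charge, 1−.
Anion: ligand charges sum to -4; for the ion to be 1−, Ru = +3.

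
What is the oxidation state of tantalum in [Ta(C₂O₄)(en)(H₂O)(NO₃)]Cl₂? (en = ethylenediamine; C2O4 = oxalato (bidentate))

+5

2 chloride outside the brackets (-1 each) → the complex ion is 2+.
Ligand charges: 1×en neutral; 1×NO3 = -1; 1×H2O neutral; 1×C2O4 = -2; sum -3.
Ta + (-3) = 2+ ⇒ Ta is +5.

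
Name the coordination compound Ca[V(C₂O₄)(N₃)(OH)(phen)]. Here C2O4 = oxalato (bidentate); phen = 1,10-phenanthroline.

calcium azidohydroxooxalato(1,10-phenanthroline)vanadate(II)

The 1 calcium counter-ion carries a total charge of +2, so each complex ion is 2−.
Ligand charges: 1×hydroxo (-1 each), 1×oxalato (-2 each), 1×1,10-phenanthroline (neutral), 1×azido (-1 each); total -4. So V + (-4) = 2−, giving V = +2.
The complex ion is anionic, so vanadium takes the -ate form vanadate(II).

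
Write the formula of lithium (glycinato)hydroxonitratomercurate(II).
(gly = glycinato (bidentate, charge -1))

Ligands: 1 hydroxo (OH, -1), 1 nitrato (NO3, -1), 1 glycinato (gly, -1). Ligand charge sum = -3.
Charge balance with lithium (+1) requires 1 complex ion per 1 lithium.

Li[Hg(gly)(NO3)(OH)]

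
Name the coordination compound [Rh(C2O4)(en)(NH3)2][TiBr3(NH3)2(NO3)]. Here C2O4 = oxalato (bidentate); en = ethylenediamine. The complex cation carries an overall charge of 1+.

diammine(ethylenediamine)oxalatorhodium(III) diamminetribromonitratotitanate(III)

Both ions are complex: the cation is named first with the plain metal name, the anion second with the -ate form; each ion's ligands are alphabetised independently.
The complex cation is given as 1+; its ligand charges sum to -2, so Rh = +3.
A 1:1 salt means the anion carries the equal and opposite charge, 1−.
Anion: ligand charges sum to -4; for the ion to be 1−, Ti = +3.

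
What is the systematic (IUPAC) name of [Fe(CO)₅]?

There is no counter-ion, so the complex is neutral overall.
Ligand charges: 5×carbonyl (neutral); total 0. So Fe + (0) = 0, giving Fe = 0.

pentacarbonyliron(0)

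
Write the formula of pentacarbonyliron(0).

[Fe(CO)5]

Ligands: 5 carbonyl (CO, neutral). Ligand charge sum = 0.
With Fe in oxidation state 0, the complex ion is [Fe...].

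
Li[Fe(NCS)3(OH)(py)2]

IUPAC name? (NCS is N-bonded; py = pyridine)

lithium hydroxotriisothiocyanatobis(pyridine)ferrate(III)

The 1 lithium counter-ion carries a total charge of +1, so each complex ion is 1−.
Ligand charges: 1×hydroxo (-1 each), 3×isothiocyanato (-1 each), 2×pyridine (neutral); total -4. So Fe + (-4) = 1−, giving Fe = +3.
Ligands are named alphabetically: hydroxo before isothiocyanato before pyridine.
The complex ion is anionic, so iron takes the -ate form ferrate(III).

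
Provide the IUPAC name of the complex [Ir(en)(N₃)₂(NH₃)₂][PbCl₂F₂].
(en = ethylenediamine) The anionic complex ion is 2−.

diamminediazido(ethylenediamine)iridium(IV) dichlorodifluoroplumbate(II)

The complex anion is given as 2−; its ligand charges sum to -4, so Pb = +2.
A 1:1 salt means the cation carries the equal and opposite charge, 2+.
Cation: ligand charges sum to -2; for the ion to be 2+, Ir = +4.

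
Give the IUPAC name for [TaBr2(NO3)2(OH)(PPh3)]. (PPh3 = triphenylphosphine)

There is no counter-ion, so the complex is neutral overall.
Ligand charges: 2×bromo (-1 each), 1×triphenylphosphine (neutral), 1×hydroxo (-1 each), 2×nitrato (-1 each); total -5. So Ta + (-5) = 0, giving Ta = +5.
Ligands are named alphabetically: bromo before hydroxo before nitrato before triphenylphosphine.

dibromohydroxodinitrato(triphenylphosphine)tantalum(V)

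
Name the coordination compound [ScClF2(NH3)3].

triamminechlorodifluoroscandium(III)

There is no counter-ion, so the complex is neutral overall.
Ligand charges: 3×ammine (neutral), 1×chloro (-1 each), 2×fluoro (-1 each); total -3. So Sc + (-3) = 0, giving Sc = +3.
Ligands are named alphabetically: ammine before chloro before fluoro.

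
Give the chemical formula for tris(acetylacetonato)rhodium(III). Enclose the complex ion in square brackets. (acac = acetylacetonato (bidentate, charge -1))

Ligands: 3 acetylacetonato (acac, -1). Ligand charge sum = -3.
With Rh in oxidation state +3, the complex ion is [Rh...].

[Rh(acac)3]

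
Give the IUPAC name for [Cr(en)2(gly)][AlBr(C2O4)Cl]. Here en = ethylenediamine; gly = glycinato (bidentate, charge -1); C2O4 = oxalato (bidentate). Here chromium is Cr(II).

bis(ethylenediamine)(glycinato)chromium(II) bromochlorooxalatoaluminate(III)

Cr is given as +2; the cation's ligand charges sum to -1, so the complex cation is 1+.
A 1:1 salt means the anion carries the equal and opposite charge, 1−.
Anion: ligand charges sum to -4; for the ion to be 1−, Al = +3.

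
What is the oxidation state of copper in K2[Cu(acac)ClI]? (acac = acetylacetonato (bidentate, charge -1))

+1

2 potassium outside the brackets (+1 each) → the complex ion is 2−.
Ligand charges: 1×acac = -1; 1×I = -1; 1×Cl = -1; sum -3.
Cu + (-3) = 2− ⇒ Cu is +1.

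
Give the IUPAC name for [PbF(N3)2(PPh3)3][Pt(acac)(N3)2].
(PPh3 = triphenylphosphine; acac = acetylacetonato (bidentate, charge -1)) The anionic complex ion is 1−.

Both ions are complex: the cation is named first with the plain metal name, the anion second with the -ate form; each ion's ligands are alphabetised independently.
The complex anion is given as 1−; its ligand charges sum to -3, so Pt = +2.
A 1:1 salt means the cation carries the equal and opposite charge, 1+.
Cation: ligand charges sum to -3; for the ion to be 1+, Pb = +4.

diazidofluorotris(triphenylphosphine)lead(IV) (acetylacetonato)diazidoplatinate(II)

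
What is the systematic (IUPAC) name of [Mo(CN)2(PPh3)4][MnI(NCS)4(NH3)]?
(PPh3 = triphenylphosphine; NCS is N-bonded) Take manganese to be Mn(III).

dicyanotetrakis(triphenylphosphine)molybdenum(IV) ammineiodotetraisothiocyanatomanganate(III)

Mn is given as +3; the anion's ligand charges sum to -5, so the complex anion is 2−.
A 1:1 salt means the cation carries the equal and opposite charge, 2+.
Cation: ligand charges sum to -2; for the ion to be 2+, Mo = +4.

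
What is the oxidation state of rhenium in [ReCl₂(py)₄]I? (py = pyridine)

+3

1 iodide outside the brackets (-1 each) → the complex ion is 1+.
Ligand charges: 4×py neutral; 2×Cl = -2; sum -2.
Re + (-2) = 1+ ⇒ Re is +3.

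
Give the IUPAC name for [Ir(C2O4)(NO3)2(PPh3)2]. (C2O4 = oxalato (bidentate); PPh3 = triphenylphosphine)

dinitratooxalatobis(triphenylphosphine)iridium(IV)

There is no counter-ion, so the complex is neutral overall.
Ligand charges: 1×oxalato (-2 each), 2×triphenylphosphine (neutral), 2×nitrato (-1 each); total -4. So Ir + (-4) = 0, giving Ir = +4.
Ligands are named alphabetically: nitrato before oxalato before triphenylphosphine.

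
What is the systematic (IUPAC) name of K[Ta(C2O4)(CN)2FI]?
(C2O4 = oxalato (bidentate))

potassium dicyanofluoroiodooxalatotantalate(V)

The 1 potassium counter-ion carries a total charge of +1, so each complex ion is 1−.
Ligand charges: 1×oxalato (-2 each), 1×fluoro (-1 each), 2×cyano (-1 each), 1×iodo (-1 each); total -6. So Ta + (-6) = 1−, giving Ta = +5.
The complex ion is anionic, so tantalum takes the -ate form tantalate(V).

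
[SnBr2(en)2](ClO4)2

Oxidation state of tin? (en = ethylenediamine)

2 perchlorate outside the brackets (-1 each) → the complex ion is 2+.
Ligand charges: 2×Br = -2; 2×en neutral; sum -2.
Sn + (-2) = 2+ ⇒ Sn is +4.

+4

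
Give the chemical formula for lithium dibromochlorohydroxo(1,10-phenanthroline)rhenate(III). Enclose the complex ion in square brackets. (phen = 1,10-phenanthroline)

Ligands: 1 1,10-phenanthroline (phen, neutral), 2 bromo (Br, -1), 1 chloro (Cl, -1), 1 hydroxo (OH, -1). Ligand charge sum = -4.
Charge balance with lithium (+1) requires 1 complex ion per 1 lithium.

Li[ReBr2Cl(OH)(phen)]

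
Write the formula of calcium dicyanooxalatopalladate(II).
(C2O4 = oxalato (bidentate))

Ca[Pd(C2O4)(CN)2]

Ligands: 2 cyano (CN, -1), 1 oxalato (C2O4, -2). Ligand charge sum = -4.
With Pd in oxidation state +2, the complex ion is [Pd...]^2−.
Charge balance with calcium (+2) requires 1 complex ion per 1 calcium.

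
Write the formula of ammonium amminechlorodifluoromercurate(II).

Ligands: 2 fluoro (F, -1), 1 chloro (Cl, -1), 1 ammine (NH3, neutral). Ligand charge sum = -3.
With Hg in oxidation state +2, the complex ion is [Hg...]^1−.
Charge balance with ammonium (+1) requires 1 complex ion per 1 ammonium.

NH4[HgClF2(NH3)]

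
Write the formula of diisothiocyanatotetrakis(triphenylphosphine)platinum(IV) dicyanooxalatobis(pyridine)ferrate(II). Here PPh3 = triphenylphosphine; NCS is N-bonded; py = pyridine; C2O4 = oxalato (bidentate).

[Pt(NCS)2(PPh3)4][Fe(C2O4)(CN)2(py)2]

Cation [Pt…]: ligand charges -2, Pt(IV) ⇒ ion charge 2+.
Anion [Fe…]: ligand charges -4, Fe(II) ⇒ ion charge 2−.
One 2+ cation balances one 2− anion.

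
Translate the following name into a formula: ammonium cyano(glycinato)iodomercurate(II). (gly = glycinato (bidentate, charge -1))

Ligands: 1 cyano (CN, -1), 1 iodo (I, -1), 1 glycinato (gly, -1). Ligand charge sum = -3.
With Hg in oxidation state +2, the complex ion is [Hg...]^1−.
Charge balance with ammonium (+1) requires 1 complex ion per 1 ammonium.

NH4[Hg(CN)(gly)I]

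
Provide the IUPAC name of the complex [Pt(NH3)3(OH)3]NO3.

triamminetrihydroxoplatinum(IV) nitrate

The 1 nitrate counter-ion carries a total charge of -1, so each complex ion is 1+.
Ligand charges: 3×hydroxo (-1 each), 3×ammine (neutral); total -3. So Pt + (-3) = 1+, giving Pt = +4.
Ligands are named alphabetically: ammine before hydroxo.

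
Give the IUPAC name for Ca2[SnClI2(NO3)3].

calcium chlorodiiodotrinitratostannate(II)

The 2 calcium counter-ions carry a total charge of +4, so each complex ion is 4−.
Ligand charges: 3×nitrato (-1 each), 2×iodo (-1 each), 1×chloro (-1 each); total -6. So Sn + (-6) = 4−, giving Sn = +2.
The complex ion is anionic, so tin takes the -ate form stannate(II).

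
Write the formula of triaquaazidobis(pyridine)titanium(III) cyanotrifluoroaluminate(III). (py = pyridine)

[Ti(H2O)3(N3)(py)2][Al(CN)F3]2

Cation [Ti…]: ligand charges -1, Ti(III) ⇒ ion charge 2+.
Anion [Al…]: ligand charges -4, Al(III) ⇒ ion charge 1−.
One 2+ cation requires 2 of the 1− anion.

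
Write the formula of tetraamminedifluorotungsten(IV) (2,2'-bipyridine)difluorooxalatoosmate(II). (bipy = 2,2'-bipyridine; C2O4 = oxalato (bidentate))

[WF2(NH3)4][Os(bipy)(C2O4)F2]

Cation [W…]: ligand charges -2, W(IV) ⇒ ion charge 2+.
Anion [Os…]: ligand charges -4, Os(II) ⇒ ion charge 2−.
One 2+ cation balances one 2− anion.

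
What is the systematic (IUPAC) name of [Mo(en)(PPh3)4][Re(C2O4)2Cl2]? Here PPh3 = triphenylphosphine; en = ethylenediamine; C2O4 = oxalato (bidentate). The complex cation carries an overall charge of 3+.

Both ions are complex: the cation is named first with the plain metal name, the anion second with the -ate form; each ion's ligands are alphabetised independently.
The complex cation is given as 3+; its ligand charges sum to 0, so Mo = +3.
A 1:1 salt means the anion carries the equal and opposite charge, 3−.
Anion: ligand charges sum to -6; for the ion to be 3−, Re = +3.

(ethylenediamine)tetrakis(triphenylphosphine)molybdenum(III) dichlorodioxalatorhenate(III)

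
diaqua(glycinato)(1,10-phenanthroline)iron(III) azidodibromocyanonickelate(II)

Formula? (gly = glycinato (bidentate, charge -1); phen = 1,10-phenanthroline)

[Fe(gly)(H2O)2(phen)][NiBr2(CN)(N3)]

Cation [Fe…]: ligand charges -1, Fe(III) ⇒ ion charge 2+.
Anion [Ni…]: ligand charges -4, Ni(II) ⇒ ion charge 2−.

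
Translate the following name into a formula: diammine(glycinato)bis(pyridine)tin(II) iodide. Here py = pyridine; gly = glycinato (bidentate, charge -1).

[Sn(gly)(NH3)2(py)2]I

Ligands: 2 pyridine (py, neutral), 1 glycinato (gly, -1), 2 ammine (NH3, neutral). Ligand charge sum = -1.
With Sn in oxidation state +2, the complex ion is [Sn...]^1+.
Charge balance with iodide (-1) requires 1 complex ion per 1 iodide.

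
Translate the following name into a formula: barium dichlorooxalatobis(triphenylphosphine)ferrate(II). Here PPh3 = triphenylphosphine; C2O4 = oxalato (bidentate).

Ba[Fe(C2O4)Cl2(PPh3)2]

Ligands: 2 triphenylphosphine (PPh3, neutral), 2 chloro (Cl, -1), 1 oxalato (C2O4, -2). Ligand charge sum = -4.
With Fe in oxidation state +2, the complex ion is [Fe...]^2−.
Charge balance with barium (+2) requires 1 complex ion per 1 barium.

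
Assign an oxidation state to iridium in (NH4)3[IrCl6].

+3

3 ammonium outside the brackets (+1 each) → the complex ion is 3−.
Ligand charges: 6×Cl = -6; sum -6.
Ir + (-6) = 3− ⇒ Ir is +3.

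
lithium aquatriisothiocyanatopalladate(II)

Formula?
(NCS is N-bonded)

Li[Pd(H2O)(NCS)3]

Ligands: 3 isothiocyanato (NCS, -1), 1 aqua (H2O, neutral). Ligand charge sum = -3.
With Pd in oxidation state +2, the complex ion is [Pd...]^1−.
Charge balance with lithium (+1) requires 1 complex ion per 1 lithium.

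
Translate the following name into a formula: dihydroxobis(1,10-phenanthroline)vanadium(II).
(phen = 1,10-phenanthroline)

[V(OH)2(phen)2]

Ligands: 2 1,10-phenanthroline (phen, neutral), 2 hydroxo (OH, -1). Ligand charge sum = -2.
With V in oxidation state +2, the complex ion is [V...].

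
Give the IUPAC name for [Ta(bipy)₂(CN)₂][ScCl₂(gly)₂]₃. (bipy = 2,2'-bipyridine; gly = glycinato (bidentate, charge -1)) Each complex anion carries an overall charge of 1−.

The complex anion is given as 1−; its ligand charges sum to -4, so Sc = +3.
With 3 anions per cation, the cation must be 3×1 = 3+.
Cation: ligand charges sum to -2; for the ion to be 3+, Ta = +5.

bis(2,2'-bipyridine)dicyanotantalum(V) dichlorobis(glycinato)scandate(III)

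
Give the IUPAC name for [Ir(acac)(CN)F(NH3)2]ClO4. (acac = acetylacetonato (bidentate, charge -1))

The 1 perchlorate counter-ion carries a total charge of -1, so each complex ion is 1+.
Ligand charges: 1×acetylacetonato (-1 each), 1×fluoro (-1 each), 1×cyano (-1 each), 2×ammine (neutral); total -3. So Ir + (-3) = 1+, giving Ir = +4.
Ligands are named alphabetically: acetylacetonato before ammine before cyano before fluoro.

(acetylacetonato)diamminecyanofluoroiridium(IV) perchlorate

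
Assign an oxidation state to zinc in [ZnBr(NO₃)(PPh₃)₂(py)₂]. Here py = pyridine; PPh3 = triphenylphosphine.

No counter-ion: the bracketed complex is neutral.
Ligand charges: 1×NO3 = -1; 2×py neutral; 1×Br = -1; 2×PPh3 neutral; sum -2.
Zn + (-2) = 0 ⇒ Zn is +2.

+2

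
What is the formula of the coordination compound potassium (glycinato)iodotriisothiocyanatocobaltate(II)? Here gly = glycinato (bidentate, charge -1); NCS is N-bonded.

Ligands: 1 glycinato (gly, -1), 1 iodo (I, -1), 3 isothiocyanato (NCS, -1). Ligand charge sum = -5.
Charge balance with potassium (+1) requires 1 complex ion per 3 potassium.

K3[Co(gly)I(NCS)3]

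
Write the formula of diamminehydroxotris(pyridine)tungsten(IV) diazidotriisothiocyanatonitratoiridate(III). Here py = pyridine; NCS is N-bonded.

Cation [W…]: ligand charges -1, W(IV) ⇒ ion charge 3+.
Anion [Ir…]: ligand charges -6, Ir(III) ⇒ ion charge 3−.
One 3+ cation balances one 3− anion.

[W(NH3)2(OH)(py)3][Ir(N3)2(NCS)3(NO3)]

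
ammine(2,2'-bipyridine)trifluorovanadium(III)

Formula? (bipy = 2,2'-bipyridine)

Ligands: 1 ammine (NH3, neutral), 1 2,2'-bipyridine (bipy, neutral), 3 fluoro (F, -1). Ligand charge sum = -3.
With V in oxidation state +3, the complex ion is [V...].

[V(bipy)F3(NH3)]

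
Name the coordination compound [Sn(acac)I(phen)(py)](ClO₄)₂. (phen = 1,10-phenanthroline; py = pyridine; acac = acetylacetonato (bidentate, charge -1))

The 2 perchlorate counter-ions carry a total charge of -2, so each complex ion is 2+.
Ligand charges: 1×1,10-phenanthroline (neutral), 1×iodo (-1 each), 1×pyridine (neutral), 1×acetylacetonato (-1 each); total -2. So Sn + (-2) = 2+, giving Sn = +4.
Ligands are named alphabetically: acetylacetonato before iodo before phenanthroline before pyridine.

(acetylacetonato)iodo(1,10-phenanthroline)(pyridine)tin(IV) perchlorate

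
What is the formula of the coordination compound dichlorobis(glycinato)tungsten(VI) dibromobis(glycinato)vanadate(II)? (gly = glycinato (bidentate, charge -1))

[WCl2(gly)2][VBr2(gly)2]

Cation [W…]: ligand charges -4, W(VI) ⇒ ion charge 2+.
Anion [V…]: ligand charges -4, V(II) ⇒ ion charge 2−.
One 2+ cation balances one 2− anion.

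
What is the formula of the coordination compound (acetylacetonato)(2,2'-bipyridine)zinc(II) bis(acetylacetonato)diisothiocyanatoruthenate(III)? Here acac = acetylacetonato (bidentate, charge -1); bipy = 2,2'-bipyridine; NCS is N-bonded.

Cation [Zn…]: ligand charges -1, Zn(II) ⇒ ion charge 1+.
Anion [Ru…]: ligand charges -4, Ru(III) ⇒ ion charge 1−.

[Zn(acac)(bipy)][Ru(acac)2(NCS)2]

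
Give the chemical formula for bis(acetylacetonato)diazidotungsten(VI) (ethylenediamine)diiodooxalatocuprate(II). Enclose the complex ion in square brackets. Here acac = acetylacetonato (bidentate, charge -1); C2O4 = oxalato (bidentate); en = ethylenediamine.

Cation [W…]: ligand charges -4, W(VI) ⇒ ion charge 2+.
Anion [Cu…]: ligand charges -4, Cu(II) ⇒ ion charge 2−.
One 2+ cation balances one 2− anion.

[W(acac)2(N3)2][Cu(C2O4)(en)I2]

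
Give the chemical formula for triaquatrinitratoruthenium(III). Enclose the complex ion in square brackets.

Ligands: 3 aqua (H2O, neutral), 3 nitrato (NO3, -1). Ligand charge sum = -3.
With Ru in oxidation state +3, the complex ion is [Ru...].

[Ru(H2O)3(NO3)3]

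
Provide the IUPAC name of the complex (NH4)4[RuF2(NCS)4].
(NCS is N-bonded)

ammonium difluorotetraisothiocyanatoruthenate(II)

The 4 ammonium counter-ions carry a total charge of +4, so each complex ion is 4−.
Ligand charges: 2×fluoro (-1 each), 4×isothiocyanato (-1 each); total -6. So Ru + (-6) = 4−, giving Ru = +2.
Ligands are named alphabetically: fluoro before isothiocyanato.
The complex ion is anionic, so ruthenium takes the -ate form ruthenate(II).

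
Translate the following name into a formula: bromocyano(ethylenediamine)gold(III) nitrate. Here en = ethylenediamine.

Ligands: 1 cyano (CN, -1), 1 ethylenediamine (en, neutral), 1 bromo (Br, -1). Ligand charge sum = -2.
With Au in oxidation state +3, the complex ion is [Au...]^1+.
Charge balance with nitrate (-1) requires 1 complex ion per 1 nitrate.

[AuBr(CN)(en)]NO3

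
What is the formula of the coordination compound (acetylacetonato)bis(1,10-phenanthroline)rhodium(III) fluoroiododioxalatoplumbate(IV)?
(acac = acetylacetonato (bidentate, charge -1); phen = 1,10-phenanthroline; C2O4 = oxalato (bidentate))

Cation [Rh…]: ligand charges -1, Rh(III) ⇒ ion charge 2+.
Anion [Pb…]: ligand charges -6, Pb(IV) ⇒ ion charge 2−.
One 2+ cation balances one 2− anion.

[Rh(acac)(phen)2][Pb(C2O4)2FI]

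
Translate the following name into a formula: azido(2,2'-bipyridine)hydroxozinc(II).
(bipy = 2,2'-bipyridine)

Ligands: 1 hydroxo (OH, -1), 1 azido (N3, -1), 1 2,2'-bipyridine (bipy, neutral). Ligand charge sum = -2.
With Zn in oxidation state +2, the complex ion is [Zn...].

[Zn(bipy)(N3)(OH)]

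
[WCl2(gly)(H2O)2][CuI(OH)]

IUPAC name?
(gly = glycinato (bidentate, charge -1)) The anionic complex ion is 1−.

diaquadichloro(glycinato)tungsten(IV) hydroxoiodocuprate(I)

Both ions are complex: the cation is named first with the plain metal name, the anion second with the -ate form; each ion's ligands are alphabetised independently.
The complex anion is given as 1−; its ligand charges sum to -2, so Cu = +1.
A 1:1 salt means the cation carries the equal and opposite charge, 1+.
Cation: ligand charges sum to -3; for the ion to be 1+, W = +4.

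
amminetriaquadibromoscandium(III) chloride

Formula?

Ligands: 3 aqua (H2O, neutral), 1 ammine (NH3, neutral), 2 bromo (Br, -1). Ligand charge sum = -2.
With Sc in oxidation state +3, the complex ion is [Sc...]^1+.
Charge balance with chloride (-1) requires 1 complex ion per 1 chloride.

[ScBr2(H2O)3(NH3)]Cl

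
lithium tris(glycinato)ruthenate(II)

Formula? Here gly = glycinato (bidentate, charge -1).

Ligands: 3 glycinato (gly, -1). Ligand charge sum = -3.
Charge balance with lithium (+1) requires 1 complex ion per 1 lithium.

Li[Ru(gly)3]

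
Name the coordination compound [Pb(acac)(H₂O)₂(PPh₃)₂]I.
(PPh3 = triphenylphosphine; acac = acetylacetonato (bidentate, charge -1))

(acetylacetonato)diaquabis(triphenylphosphine)lead(II) iodide

The 1 iodide counter-ion carries a total charge of -1, so each complex ion is 1+.
Ligand charges: 2×aqua (neutral), 2×triphenylphosphine (neutral), 1×acetylacetonato (-1 each); total -1. So Pb + (-1) = 1+, giving Pb = +2.
Ligands are named alphabetically: acetylacetonato before aqua before triphenylphosphine.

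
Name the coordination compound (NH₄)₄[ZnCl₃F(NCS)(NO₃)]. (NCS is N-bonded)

ammonium trichlorofluoroisothiocyanatonitratozincate(II)

The 4 ammonium counter-ions carry a total charge of +4, so each complex ion is 4−.
Ligand charges: 1×fluoro (-1 each), 1×nitrato (-1 each), 1×isothiocyanato (-1 each), 3×chloro (-1 each); total -6. So Zn + (-6) = 4−, giving Zn = +2.
The complex ion is anionic, so zinc takes the -ate form zincate(II).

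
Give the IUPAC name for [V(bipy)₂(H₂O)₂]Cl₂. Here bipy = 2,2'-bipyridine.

The 2 chloride counter-ions carry a total charge of -2, so each complex ion is 2+.
Ligand charges: 2×aqua (neutral), 2×2,2'-bipyridine (neutral); total 0. So V + (0) = 2+, giving V = +2.
Ligands are named alphabetically: aqua before bipyridine.

diaquabis(2,2'-bipyridine)vanadium(II) chloride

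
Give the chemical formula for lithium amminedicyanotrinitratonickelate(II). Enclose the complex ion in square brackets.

Ligands: 3 nitrato (NO3, -1), 1 ammine (NH3, neutral), 2 cyano (CN, -1). Ligand charge sum = -5.
Charge balance with lithium (+1) requires 1 complex ion per 3 lithium.

Li3[Ni(CN)2(NH3)(NO3)3]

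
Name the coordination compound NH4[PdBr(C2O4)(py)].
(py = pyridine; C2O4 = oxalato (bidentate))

ammonium bromooxalato(pyridine)palladate(II)

The 1 ammonium counter-ion carries a total charge of +1, so each complex ion is 1−.
Ligand charges: 1×bromo (-1 each), 1×pyridine (neutral), 1×oxalato (-2 each); total -3. So Pd + (-3) = 1−, giving Pd = +2.
The complex ion is anionic, so palladium takes the -ate form palladate(II).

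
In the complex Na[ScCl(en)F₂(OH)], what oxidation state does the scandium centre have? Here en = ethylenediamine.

1 sodium outside the brackets (+1 each) → the complex ion is 1−.
Ligand charges: 2×F = -2; 1×en neutral; 1×Cl = -1; 1×OH = -1; sum -4.
Sc + (-4) = 1− ⇒ Sc is +3.

+3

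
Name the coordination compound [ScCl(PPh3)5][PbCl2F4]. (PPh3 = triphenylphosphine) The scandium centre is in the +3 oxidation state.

Sc is given as +3; the cation's ligand charges sum to -1, so the complex cation is 2+.
A 1:1 salt means the anion carries the equal and opposite charge, 2−.
Anion: ligand charges sum to -6; for the ion to be 2−, Pb = +4.

chloropentakis(triphenylphosphine)scandium(III) dichlorotetrafluoroplumbate(IV)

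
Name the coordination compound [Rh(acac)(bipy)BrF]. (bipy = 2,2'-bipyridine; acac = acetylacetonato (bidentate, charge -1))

There is no counter-ion, so the complex is neutral overall.
Ligand charges: 1×2,2'-bipyridine (neutral), 1×fluoro (-1 each), 1×acetylacetonato (-1 each), 1×bromo (-1 each); total -3. So Rh + (-3) = 0, giving Rh = +3.
Ligands are named alphabetically: acetylacetonato before bipyridine before bromo before fluoro.

(acetylacetonato)(2,2'-bipyridine)bromofluororhodium(III)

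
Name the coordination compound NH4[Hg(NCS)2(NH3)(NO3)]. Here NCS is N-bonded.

The 1 ammonium counter-ion carries a total charge of +1, so each complex ion is 1−.
Ligand charges: 2×isothiocyanato (-1 each), 1×nitrato (-1 each), 1×ammine (neutral); total -3. So Hg + (-3) = 1−, giving Hg = +2.
The complex ion is anionic, so mercury takes the -ate form mercurate(II).

ammonium amminediisothiocyanatonitratomercurate(II)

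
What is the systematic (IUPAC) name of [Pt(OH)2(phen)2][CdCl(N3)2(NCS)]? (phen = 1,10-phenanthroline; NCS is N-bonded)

Both ions are complex: the cation is named first with the plain metal name, the anion second with the -ate form; each ion's ligands are alphabetised independently.
Cadmium is always +2 in its complexes; the anion's ligand charges sum to -4, so the complex anion is 2−.
A 1:1 salt means the cation carries the equal and opposite charge, 2+.
Cation: ligand charges sum to -2; for the ion to be 2+, Pt = +4.

dihydroxobis(1,10-phenanthroline)platinum(IV) diazidochloroisothiocyanatocadmate(II)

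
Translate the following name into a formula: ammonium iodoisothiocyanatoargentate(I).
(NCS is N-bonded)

Ligands: 1 isothiocyanato (NCS, -1), 1 iodo (I, -1). Ligand charge sum = -2.
With Ag in oxidation state +1, the complex ion is [Ag...]^1−.
Charge balance with ammonium (+1) requires 1 complex ion per 1 ammonium.

NH4[AgI(NCS)]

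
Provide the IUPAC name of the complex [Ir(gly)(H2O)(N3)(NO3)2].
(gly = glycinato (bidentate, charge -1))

There is no counter-ion, so the complex is neutral overall.
Ligand charges: 1×aqua (neutral), 2×nitrato (-1 each), 1×glycinato (-1 each), 1×azido (-1 each); total -4. So Ir + (-4) = 0, giving Ir = +4.
Ligands are named alphabetically: aqua before azido before glycinato before nitrato.

aquaazido(glycinato)dinitratoiridium(IV)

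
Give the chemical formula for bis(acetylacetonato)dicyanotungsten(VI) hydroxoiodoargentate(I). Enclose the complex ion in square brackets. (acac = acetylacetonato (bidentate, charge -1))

Cation [W…]: ligand charges -4, W(VI) ⇒ ion charge 2+.
Anion [Ag…]: ligand charges -2, Ag(I) ⇒ ion charge 1−.
One 2+ cation requires 2 of the 1− anion.

[W(acac)2(CN)2][AgI(OH)]2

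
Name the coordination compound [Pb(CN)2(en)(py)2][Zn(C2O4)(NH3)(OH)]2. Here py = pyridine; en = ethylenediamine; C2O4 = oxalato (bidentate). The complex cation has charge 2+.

dicyano(ethylenediamine)bis(pyridine)lead(IV) amminehydroxooxalatozincate(II)

The complex cation is given as 2+; its ligand charges sum to -2, so Pb = +4.
With 2 anions per cation, each anion must be 2/2 = 1−.
Anion: ligand charges sum to -3; for the ion to be 1−, Zn = +2.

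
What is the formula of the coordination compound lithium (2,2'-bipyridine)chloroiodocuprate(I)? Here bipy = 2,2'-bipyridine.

Ligands: 1 iodo (I, -1), 1 2,2'-bipyridine (bipy, neutral), 1 chloro (Cl, -1). Ligand charge sum = -2.
With Cu in oxidation state +1, the complex ion is [Cu...]^1−.
Charge balance with lithium (+1) requires 1 complex ion per 1 lithium.

Li[Cu(bipy)ClI]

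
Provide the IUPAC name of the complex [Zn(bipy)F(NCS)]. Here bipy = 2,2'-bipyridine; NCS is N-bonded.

There is no counter-ion, so the complex is neutral overall.
Ligand charges: 1×fluoro (-1 each), 1×2,2'-bipyridine (neutral), 1×isothiocyanato (-1 each); total -2. So Zn + (-2) = 0, giving Zn = +2.
Ligands are named alphabetically: bipyridine before fluoro before isothiocyanato.

(2,2'-bipyridine)fluoroisothiocyanatozinc(II)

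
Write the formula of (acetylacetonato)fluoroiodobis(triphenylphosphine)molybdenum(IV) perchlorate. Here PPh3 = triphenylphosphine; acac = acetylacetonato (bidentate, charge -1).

Ligands: 1 iodo (I, -1), 1 fluoro (F, -1), 2 triphenylphosphine (PPh3, neutral), 1 acetylacetonato (acac, -1). Ligand charge sum = -3.
With Mo in oxidation state +4, the complex ion is [Mo...]^1+.
Charge balance with perchlorate (-1) requires 1 complex ion per 1 perchlorate.

[Mo(acac)FI(PPh3)2]ClO4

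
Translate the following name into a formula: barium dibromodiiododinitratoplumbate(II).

Ba2[PbBr2I2(NO3)2]

Ligands: 2 iodo (I, -1), 2 bromo (Br, -1), 2 nitrato (NO3, -1). Ligand charge sum = -6.
With Pb in oxidation state +2, the complex ion is [Pb...]^4−.
Charge balance with barium (+2) requires 1 complex ion per 2 barium.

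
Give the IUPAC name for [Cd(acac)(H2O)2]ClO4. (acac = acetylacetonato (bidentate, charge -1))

The 1 perchlorate counter-ion carries a total charge of -1, so each complex ion is 1+.
Ligand charges: 2×aqua (neutral), 1×acetylacetonato (-1 each); total -1. So Cd + (-1) = 1+, giving Cd = +2.
Ligands are named alphabetically: acetylacetonato before aqua.

(acetylacetonato)diaquacadmium(II) perchlorate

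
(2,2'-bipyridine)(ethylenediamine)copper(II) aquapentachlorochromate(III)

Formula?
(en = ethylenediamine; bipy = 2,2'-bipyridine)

Cation [Cu…]: ligand charges 0, Cu(II) ⇒ ion charge 2+.
Anion [Cr…]: ligand charges -5, Cr(III) ⇒ ion charge 2−.
One 2+ cation balances one 2− anion.

[Cu(bipy)(en)][CrCl5(H2O)]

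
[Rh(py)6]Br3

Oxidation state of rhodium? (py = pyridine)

+3

3 bromide outside the brackets (-1 each) → the complex ion is 3+.
Ligand charges: 6×py neutral; sum 0.
Rh + (0) = 3+ ⇒ Rh is +3.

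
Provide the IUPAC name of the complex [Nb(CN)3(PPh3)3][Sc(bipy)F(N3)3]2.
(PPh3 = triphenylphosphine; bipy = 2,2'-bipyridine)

tricyanotris(triphenylphosphine)niobium(V) triazido(2,2'-bipyridine)fluoroscandate(III)

Scandium is always +3 in its complexes; the anion's ligand charges sum to -4, so the complex anion is 1−.
With 2 anions per cation, the cation must be 2×1 = 2+.
Cation: ligand charges sum to -3; for the ion to be 2+, Nb = +5.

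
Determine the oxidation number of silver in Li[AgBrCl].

1 lithium outside the brackets (+1 each) → the complex ion is 1−.
Ligand charges: 1×Br = -1; 1×Cl = -1; sum -2.
Ag + (-2) = 1− ⇒ Ag is +1.

+1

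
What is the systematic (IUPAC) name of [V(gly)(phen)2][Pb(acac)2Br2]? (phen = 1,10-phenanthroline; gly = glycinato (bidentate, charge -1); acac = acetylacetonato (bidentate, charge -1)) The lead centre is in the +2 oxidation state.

Both ions are complex: the cation is named first with the plain metal name, the anion second with the -ate form; each ion's ligands are alphabetised independently.
Pb is given as +2; the anion's ligand charges sum to -4, so the complex anion is 2−.
A 1:1 salt means the cation carries the equal and opposite charge, 2+.
Cation: ligand charges sum to -1; for the ion to be 2+, V = +3.

(glycinato)bis(1,10-phenanthroline)vanadium(III) bis(acetylacetonato)dibromoplumbate(II)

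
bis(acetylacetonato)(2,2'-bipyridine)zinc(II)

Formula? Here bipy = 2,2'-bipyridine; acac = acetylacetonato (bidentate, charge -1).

Ligands: 1 2,2'-bipyridine (bipy, neutral), 2 acetylacetonato (acac, -1). Ligand charge sum = -2.
With Zn in oxidation state +2, the complex ion is [Zn...].

[Zn(acac)2(bipy)]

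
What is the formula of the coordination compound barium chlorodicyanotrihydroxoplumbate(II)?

Ligands: 2 cyano (CN, -1), 1 chloro (Cl, -1), 3 hydroxo (OH, -1). Ligand charge sum = -6.
With Pb in oxidation state +2, the complex ion is [Pb...]^4−.
Charge balance with barium (+2) requires 1 complex ion per 2 barium.

Ba2[PbCl(CN)2(OH)3]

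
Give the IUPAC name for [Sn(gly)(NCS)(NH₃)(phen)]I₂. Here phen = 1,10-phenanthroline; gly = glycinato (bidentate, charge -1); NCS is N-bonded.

The 2 iodide counter-ions carry a total charge of -2, so each complex ion is 2+.
Ligand charges: 1×ammine (neutral), 1×1,10-phenanthroline (neutral), 1×glycinato (-1 each), 1×isothiocyanato (-1 each); total -2. So Sn + (-2) = 2+, giving Sn = +4.
Ligands are named alphabetically: ammine before glycinato before isothiocyanato before phenanthroline.

ammine(glycinato)isothiocyanato(1,10-phenanthroline)tin(IV) iodide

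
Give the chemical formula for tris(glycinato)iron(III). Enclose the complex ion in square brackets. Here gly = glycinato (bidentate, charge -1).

Ligands: 3 glycinato (gly, -1). Ligand charge sum = -3.
With Fe in oxidation state +3, the complex ion is [Fe...].

[Fe(gly)3]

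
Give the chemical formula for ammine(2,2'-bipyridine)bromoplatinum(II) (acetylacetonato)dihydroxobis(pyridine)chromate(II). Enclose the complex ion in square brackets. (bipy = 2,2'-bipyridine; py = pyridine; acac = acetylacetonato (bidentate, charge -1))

Cation [Pt…]: ligand charges -1, Pt(II) ⇒ ion charge 1+.
Anion [Cr…]: ligand charges -3, Cr(II) ⇒ ion charge 1−.
One 1+ cation balances one 1− anion.

[Pt(bipy)Br(NH3)][Cr(acac)(OH)2(py)2]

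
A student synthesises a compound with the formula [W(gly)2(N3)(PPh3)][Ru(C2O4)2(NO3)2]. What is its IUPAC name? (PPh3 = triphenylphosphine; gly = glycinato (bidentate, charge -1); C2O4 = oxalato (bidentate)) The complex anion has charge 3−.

Both ions are complex: the cation is named first with the plain metal name, the anion second with the -ate form; each ion's ligands are alphabetised independently.
The complex anion is given as 3−; its ligand charges sum to -6, so Ru = +3.
A 1:1 salt means the cation carries the equal and opposite charge, 3+.
Cation: ligand charges sum to -3; for the ion to be 3+, W = +6.

azidobis(glycinato)(triphenylphosphine)tungsten(VI) dinitratodioxalatoruthenate(III)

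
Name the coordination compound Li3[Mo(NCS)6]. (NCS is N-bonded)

The 3 lithium counter-ions carry a total charge of +3, so each complex ion is 3−.
Ligand charges: 6×isothiocyanato (-1 each); total -6. So Mo + (-6) = 3−, giving Mo = +3.
The complex ion is anionic, so molybdenum takes the -ate form molybdate(III).

lithium hexaisothiocyanatomolybdate(III)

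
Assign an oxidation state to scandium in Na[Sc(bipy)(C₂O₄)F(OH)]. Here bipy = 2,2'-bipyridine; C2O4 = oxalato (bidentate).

+3

1 sodium outside the brackets (+1 each) → the complex ion is 1−.
Ligand charges: 1×bipy neutral; 1×OH = -1; 1×F = -1; 1×C2O4 = -2; sum -4.
Sc + (-4) = 1− ⇒ Sc is +3.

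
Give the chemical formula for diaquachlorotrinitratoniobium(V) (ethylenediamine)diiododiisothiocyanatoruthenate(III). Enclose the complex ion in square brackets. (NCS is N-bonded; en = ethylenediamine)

[NbCl(H2O)2(NO3)3][Ru(en)I2(NCS)2]

Cation [Nb…]: ligand charges -4, Nb(V) ⇒ ion charge 1+.
Anion [Ru…]: ligand charges -4, Ru(III) ⇒ ion charge 1−.
One 1+ cation balances one 1− anion.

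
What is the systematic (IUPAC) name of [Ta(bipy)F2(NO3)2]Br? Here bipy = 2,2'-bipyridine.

(2,2'-bipyridine)difluorodinitratotantalum(V) bromide

The 1 bromide counter-ion carries a total charge of -1, so each complex ion is 1+.
Ligand charges: 2×fluoro (-1 each), 1×2,2'-bipyridine (neutral), 2×nitrato (-1 each); total -4. So Ta + (-4) = 1+, giving Ta = +5.
Ligands are named alphabetically: bipyridine before fluoro before nitrato.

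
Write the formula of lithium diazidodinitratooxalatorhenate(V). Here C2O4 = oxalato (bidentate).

Li[Re(C2O4)(N3)2(NO3)2]

Ligands: 1 oxalato (C2O4, -2), 2 nitrato (NO3, -1), 2 azido (N3, -1). Ligand charge sum = -6.
With Re in oxidation state +5, the complex ion is [Re...]^1−.
Charge balance with lithium (+1) requires 1 complex ion per 1 lithium.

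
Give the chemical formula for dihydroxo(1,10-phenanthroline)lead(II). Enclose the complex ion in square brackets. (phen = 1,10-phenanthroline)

[Pb(OH)2(phen)]

Ligands: 2 hydroxo (OH, -1), 1 1,10-phenanthroline (phen, neutral). Ligand charge sum = -2.
With Pb in oxidation state +2, the complex ion is [Pb...].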